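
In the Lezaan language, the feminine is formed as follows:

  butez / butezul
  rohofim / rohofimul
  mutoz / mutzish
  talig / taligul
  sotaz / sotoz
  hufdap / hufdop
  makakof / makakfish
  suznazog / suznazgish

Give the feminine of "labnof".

sotaz and mutoz both end in -z yet inflect differently (sotoz, mutzish), so the final letter is not what conditions the rule; the last vowel is.
"labnof" has last vowel 'o'. The stems whose last vowel is 'o' (mutoz → mutzish, suznazog → suznazgish, makakof → makakfish) delete the last vowel and add -ish.
The other patterns: stems whose last vowel is 'a' change the last vowel to 'o'; stems whose last vowel is 'e' or 'i' add -ul.
So labnof → labnfish.

labnfish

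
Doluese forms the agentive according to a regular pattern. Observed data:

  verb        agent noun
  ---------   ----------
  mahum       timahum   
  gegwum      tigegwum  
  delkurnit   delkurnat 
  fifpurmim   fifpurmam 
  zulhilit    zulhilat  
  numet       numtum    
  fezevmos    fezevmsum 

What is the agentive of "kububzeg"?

kububzgum

"kububzeg" has last vowel 'e'. The one such stem in the data (numet → numtum) deletes the last vowel and adds -um (as does fezevmos), so the same rule applies.
The other patterns: stems whose last vowel is 'u' add the prefix ti-; stems whose last vowel is 'i' change the last vowel to 'a'.
So kububzeg → kububzgum.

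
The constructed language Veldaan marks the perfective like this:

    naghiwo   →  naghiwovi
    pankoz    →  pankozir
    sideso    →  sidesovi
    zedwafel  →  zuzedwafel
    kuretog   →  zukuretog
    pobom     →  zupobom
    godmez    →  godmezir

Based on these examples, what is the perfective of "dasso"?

"dasso" ends in -o. The stems ending in -o (naghiwo → naghiwovi, sideso → sidesovi) drop the final letter and add -ovi.
So dasso → dassovi.

dassovi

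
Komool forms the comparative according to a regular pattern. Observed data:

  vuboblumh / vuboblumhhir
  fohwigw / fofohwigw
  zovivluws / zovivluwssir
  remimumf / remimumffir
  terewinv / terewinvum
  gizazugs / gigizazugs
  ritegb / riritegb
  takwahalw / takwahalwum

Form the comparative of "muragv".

takwahalw and fohwigw both end in -w yet inflect differently (takwahalwum, fofohwigw), so the final letter is not what conditions the rule; the second-to-last letter is.
"muragv" has second-to-last letter 'g'. The stems whose second-to-last letter is 'g' (gizazugs → gigizazugs, ritegb → riritegb, fohwigw → fofohwigw) repeat the first consonant+vowel as a prefix.
The other patterns: stems whose second-to-last letter is 'l' or 'n' add -um; stems whose second-to-last letter is 'm' or 'w' double the final consonant and add -ir.
So muragv → mumuragv.

mumuragv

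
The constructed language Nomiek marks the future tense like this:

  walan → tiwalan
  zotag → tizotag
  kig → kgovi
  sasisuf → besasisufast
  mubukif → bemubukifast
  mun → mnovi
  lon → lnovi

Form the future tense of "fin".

mun and walan both end in -n yet inflect differently (mnovi, tiwalan), so the final letter is not what conditions the rule; the number of vowels is.
"fin" has 1 vowel. The stems with 1 vowel (kig → kgovi, mun → mnovi, lon → lnovi) delete the last vowel and add -ovi.
The other patterns: stems with 2 vowels add the prefix ti-; stems with 3 vowels add be- … -ast around the stem.
So fin → fnovi.

fnovi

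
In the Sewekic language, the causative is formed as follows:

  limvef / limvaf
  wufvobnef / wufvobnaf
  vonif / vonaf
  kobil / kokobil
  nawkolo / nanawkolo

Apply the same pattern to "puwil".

pupuwil

vonif and kobil both have last vowel 'i' yet inflect differently (vonaf, kokobil), so the last vowel is not what conditions the rule; the final letter is.
"puwil" ends in -l. The one such stem in the data (kobil → kokobil) repeats the first consonant+vowel as a prefix (as does nawkolo), so the same rule applies.
The other pattern: stems ending in -f change the last vowel to 'a'.
So puwil → pupuwil.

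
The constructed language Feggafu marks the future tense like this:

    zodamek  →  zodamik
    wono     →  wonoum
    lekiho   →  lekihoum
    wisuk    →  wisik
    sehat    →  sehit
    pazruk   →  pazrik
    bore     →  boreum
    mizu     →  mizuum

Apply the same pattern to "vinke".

vinkeum

"vinke" ends in a vowel. The stems ending in a vowel (bore → boreum, wono → wonoum, lekiho → lekihoum) add -um.
The other pattern: stems ending in a consonant change the last vowel to 'i'.
So vinke → vinkeum.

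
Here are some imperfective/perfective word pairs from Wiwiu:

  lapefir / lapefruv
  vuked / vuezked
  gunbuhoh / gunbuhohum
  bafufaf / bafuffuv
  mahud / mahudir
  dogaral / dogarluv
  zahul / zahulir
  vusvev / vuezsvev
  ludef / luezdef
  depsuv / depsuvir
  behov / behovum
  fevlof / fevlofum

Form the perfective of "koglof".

koglofum

behov and vusvev both end in -v yet inflect differently (behovum, vuezsvev), so the final letter is not what conditions the rule; the last vowel is.
"koglof" has last vowel 'o'. The stems whose last vowel is 'o' (fevlof → fevlofum, gunbuhoh → gunbuhohum, behov → behovum) add -um.
So koglof → koglofum.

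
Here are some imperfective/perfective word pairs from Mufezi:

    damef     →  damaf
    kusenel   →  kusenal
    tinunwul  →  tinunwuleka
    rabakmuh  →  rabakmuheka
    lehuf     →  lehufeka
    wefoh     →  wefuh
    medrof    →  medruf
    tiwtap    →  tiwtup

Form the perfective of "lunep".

kusenel and tinunwul both end in -l yet inflect differently (kusenal, tinunwuleka), so the final letter is not what conditions the rule; the last vowel is.
"lunep" has last vowel 'e'. The stems whose last vowel is 'e' (damef → damaf, kusenel → kusenal) change the last vowel to 'a'.
So lunep → lunap.

lunap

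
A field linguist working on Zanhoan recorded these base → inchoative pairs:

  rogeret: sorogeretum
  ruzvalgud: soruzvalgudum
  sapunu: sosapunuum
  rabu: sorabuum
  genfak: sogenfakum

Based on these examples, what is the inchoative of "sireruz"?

Every pair shown (rogeret → sorogeretum, ruzvalgud → soruzvalgudum, sapunu → sosapunuum, …) follows the same rule: add so- … -um around the stem.
So sireruz → sosireruzum.

sosireruzum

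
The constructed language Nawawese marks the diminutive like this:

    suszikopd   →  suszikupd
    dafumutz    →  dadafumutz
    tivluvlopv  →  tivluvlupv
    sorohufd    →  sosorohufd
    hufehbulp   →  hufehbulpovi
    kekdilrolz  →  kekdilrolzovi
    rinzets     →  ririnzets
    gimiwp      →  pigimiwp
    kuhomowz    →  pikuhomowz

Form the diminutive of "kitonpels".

kekdilrolz and kuhomowz both end in -z yet inflect differently (kekdilrolzovi, pikuhomowz), so the final letter is not what conditions the rule; the second-to-last letter is.
"kitonpels" has second-to-last letter 'l'. The stems whose second-to-last letter is 'l' (hufehbulp → hufehbulpovi, kekdilrolz → kekdilrolzovi) add -ovi.
So kitonpels → kitonpelsovi.

kitonpelsovi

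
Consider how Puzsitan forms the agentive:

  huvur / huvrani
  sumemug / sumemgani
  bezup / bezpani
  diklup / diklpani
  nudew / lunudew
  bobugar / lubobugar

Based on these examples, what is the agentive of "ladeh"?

luladeh

"ladeh" has last vowel 'e'. The one such stem in the data (nudew → lunudew) adds the prefix lu-, so the same rule applies.
So ladeh → luladeh.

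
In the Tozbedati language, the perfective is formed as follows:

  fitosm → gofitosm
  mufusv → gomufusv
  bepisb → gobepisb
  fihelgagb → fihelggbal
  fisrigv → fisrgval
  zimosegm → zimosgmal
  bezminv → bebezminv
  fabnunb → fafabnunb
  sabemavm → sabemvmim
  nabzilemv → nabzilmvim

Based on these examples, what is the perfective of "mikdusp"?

bepisb and fihelgagb both end in -b yet inflect differently (gobepisb, fihelggbal), so the final letter is not what conditions the rule; the second-to-last letter is.
"mikdusp" has second-to-last letter 's'. The stems whose second-to-last letter is 's' (fitosm → gofitosm, mufusv → gomufusv, bepisb → gobepisb) add the prefix go-.
So mikdusp → gomikdusp.

gomikdusp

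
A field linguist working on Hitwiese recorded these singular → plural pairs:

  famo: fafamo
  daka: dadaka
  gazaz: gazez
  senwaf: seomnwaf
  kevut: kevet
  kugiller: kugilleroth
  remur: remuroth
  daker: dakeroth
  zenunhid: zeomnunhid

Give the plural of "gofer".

goferoth

remur and kevut both have last vowel 'u' yet inflect differently (remuroth, kevet), so the last vowel is not what conditions the rule; the final letter is.
"gofer" ends in -r. The stems ending in -r (kugiller → kugilleroth, remur → remuroth, daker → dakeroth) add -oth.
The other patterns: stems ending in -t or -z change the last vowel to 'e'; stems ending in -a or -o repeat the first consonant+vowel as a prefix; stems ending in -d or -f insert -om- after the first vowel.
So gofer → goferoth.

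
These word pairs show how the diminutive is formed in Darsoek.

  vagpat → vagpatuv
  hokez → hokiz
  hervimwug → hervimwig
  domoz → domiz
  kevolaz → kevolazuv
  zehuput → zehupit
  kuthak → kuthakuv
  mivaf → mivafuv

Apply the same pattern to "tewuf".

tewif

kevolaz and domoz both end in -z yet inflect differently (kevolazuv, domiz), so the final letter is not what conditions the rule; the last vowel is.
"tewuf" has last vowel 'u'. The stems whose last vowel is 'u' (hervimwug → hervimwig, zehuput → zehupit) change the last vowel to 'i'.
So tewuf → tewif.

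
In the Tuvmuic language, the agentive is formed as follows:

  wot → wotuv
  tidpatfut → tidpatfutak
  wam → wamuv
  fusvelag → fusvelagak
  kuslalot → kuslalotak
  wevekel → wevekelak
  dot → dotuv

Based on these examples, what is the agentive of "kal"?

kuslalot and wot both end in -t yet inflect differently (kuslalotak, wotuv), so the final letter is not what conditions the rule; the number of vowels is.
"kal" has 1 vowel. The stems with 1 vowel (wot → wotuv, wam → wamuv, dot → dotuv) add -uv.
The other pattern: stems with 3 vowels add -ak.
So kal → kaluv.

kaluv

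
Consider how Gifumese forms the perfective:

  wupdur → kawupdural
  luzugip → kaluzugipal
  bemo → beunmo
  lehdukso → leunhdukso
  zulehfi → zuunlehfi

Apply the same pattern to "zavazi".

luzugip and zulehfi both have last vowel 'i' yet inflect differently (kaluzugipal, zuunlehfi), so the last vowel is not what conditions the rule; whether the stem ends in a vowel or a consonant is.
"zavazi" ends in a vowel. The stems ending in a vowel (bemo → beunmo, lehdukso → leunhdukso, zulehfi → zuunlehfi) insert -un- after the first vowel.
The other pattern: stems ending in a consonant add ka- … -al around the stem.
So zavazi → zaunvazi.

zaunvazi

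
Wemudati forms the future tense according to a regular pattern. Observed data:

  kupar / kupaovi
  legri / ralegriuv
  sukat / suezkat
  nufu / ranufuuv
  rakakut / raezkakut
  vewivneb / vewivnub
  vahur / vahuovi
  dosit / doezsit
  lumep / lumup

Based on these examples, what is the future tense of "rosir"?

"rosir" ends in -r. The stems ending in -r (vahur → vahuovi, kupar → kupaovi) drop the final letter and add -ovi.
The other patterns: stems ending in -i or -u add ra- … -uv around the stem; stems ending in -t insert -ez- after the first vowel; stems ending in -b or -p change the last vowel to 'u'.
So rosir → rosiovi.

rosiovi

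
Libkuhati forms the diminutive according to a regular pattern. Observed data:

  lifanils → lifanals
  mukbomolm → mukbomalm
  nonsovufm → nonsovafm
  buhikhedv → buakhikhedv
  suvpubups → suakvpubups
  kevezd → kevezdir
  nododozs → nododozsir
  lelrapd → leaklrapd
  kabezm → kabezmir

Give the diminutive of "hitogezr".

hitogezrir

kabezm and nonsovufm both end in -m yet inflect differently (kabezmir, nonsovafm), so the final letter is not what conditions the rule; the second-to-last letter is.
"hitogezr" has second-to-last letter 'z'. The stems whose second-to-last letter is 'z' (nododozs → nododozsir, kevezd → kevezdir, kabezm → kabezmir) add -ir.
So hitogezr → hitogezrir.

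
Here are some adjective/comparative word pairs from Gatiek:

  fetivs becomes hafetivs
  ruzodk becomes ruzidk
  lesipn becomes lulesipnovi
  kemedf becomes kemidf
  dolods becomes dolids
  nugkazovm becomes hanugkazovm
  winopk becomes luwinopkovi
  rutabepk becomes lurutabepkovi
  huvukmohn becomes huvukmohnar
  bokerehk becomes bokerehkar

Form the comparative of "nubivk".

hanubivk

bokerehk and winopk both end in -k yet inflect differently (bokerehkar, luwinopkovi), so the final letter is not what conditions the rule; the second-to-last letter is.
"nubivk" has second-to-last letter 'v'. The stems whose second-to-last letter is 'v' (nugkazovm → hanugkazovm, fetivs → hafetivs) add the prefix ha-.
The other patterns: stems whose second-to-last letter is 'h' add -ar; stems whose second-to-last letter is 'p' add lu- … -ovi around the stem; stems whose second-to-last letter is 'd' change the last vowel to 'i'.
So nubivk → hanubivk.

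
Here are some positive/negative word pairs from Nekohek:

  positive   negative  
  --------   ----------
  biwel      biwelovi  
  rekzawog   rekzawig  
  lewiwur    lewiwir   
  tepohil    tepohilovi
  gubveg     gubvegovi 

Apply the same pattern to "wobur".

rekzawog and gubveg both end in -g yet inflect differently (rekzawig, gubvegovi), so the final letter is not what conditions the rule; the last vowel is.
"wobur" has last vowel 'u'. The one such stem in the data (lewiwur → lewiwir) changes the last vowel to 'i' (as does rekzawog), so the same rule applies.
So wobur → wobir.

wobir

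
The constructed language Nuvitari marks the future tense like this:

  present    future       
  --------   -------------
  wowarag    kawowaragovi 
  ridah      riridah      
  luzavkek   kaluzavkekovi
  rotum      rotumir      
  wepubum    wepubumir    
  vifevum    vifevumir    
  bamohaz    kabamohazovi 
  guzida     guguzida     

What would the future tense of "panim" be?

ridah and wowarag both have last vowel 'a' yet inflect differently (riridah, kawowaragovi), so the last vowel is not what conditions the rule; the final letter is.
"panim" ends in -m. The stems ending in -m (vifevum → vifevumir, wepubum → wepubumir, rotum → rotumir) add -ir.
So panim → panimir.

panimir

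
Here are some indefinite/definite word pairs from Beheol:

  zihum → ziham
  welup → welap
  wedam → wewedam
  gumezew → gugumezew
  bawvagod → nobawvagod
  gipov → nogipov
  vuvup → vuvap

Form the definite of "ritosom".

noritosom

"ritosom" has last vowel 'o'. The stems whose last vowel is 'o' (bawvagod → nobawvagod, gipov → nogipov) add the prefix no-.
So ritosom → noritosom.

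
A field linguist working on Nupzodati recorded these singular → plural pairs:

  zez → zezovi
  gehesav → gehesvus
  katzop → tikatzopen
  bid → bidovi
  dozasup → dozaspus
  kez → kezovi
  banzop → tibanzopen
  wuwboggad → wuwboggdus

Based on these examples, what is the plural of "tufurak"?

"tufurak" has 3 vowels. The stems with 3 vowels (dozasup → dozaspus, gehesav → gehesvus, wuwboggad → wuwboggdus) delete the last vowel and add -us.
So tufurak → tufurkus.

tufurkus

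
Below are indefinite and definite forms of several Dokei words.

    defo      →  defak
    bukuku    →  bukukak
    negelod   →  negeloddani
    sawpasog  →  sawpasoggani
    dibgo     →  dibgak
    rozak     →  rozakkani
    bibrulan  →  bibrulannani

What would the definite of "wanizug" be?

wanizuggani

sawpasog and defo both have last vowel 'o' yet inflect differently (sawpasoggani, defak), so the last vowel is not what conditions the rule; whether the stem ends in a vowel or a consonant is.
"wanizug" ends in a consonant. The stems ending in a consonant (bibrulan → bibrulannani, rozak → rozakkani, sawpasog → sawpasoggani) double the final consonant and add -ani.
The other pattern: stems ending in a vowel drop the final letter and add -ak.
So wanizug → wanizuggani.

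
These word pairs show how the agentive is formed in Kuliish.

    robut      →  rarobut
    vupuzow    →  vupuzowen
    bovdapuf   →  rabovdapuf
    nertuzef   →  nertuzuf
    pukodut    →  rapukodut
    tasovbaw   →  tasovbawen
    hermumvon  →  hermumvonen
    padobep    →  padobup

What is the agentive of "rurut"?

rarurut

nertuzef and bovdapuf both end in -f yet inflect differently (nertuzuf, rabovdapuf), so the final letter is not what conditions the rule; the last vowel is.
"rurut" has last vowel 'u'. The stems whose last vowel is 'u' (robut → rarobut, bovdapuf → rabovdapuf, pukodut → rapukodut) add the prefix ra-.
The other patterns: stems whose last vowel is 'e' change the last vowel to 'u'; stems whose last vowel is 'a' or 'o' add -en.
So rurut → rarurut.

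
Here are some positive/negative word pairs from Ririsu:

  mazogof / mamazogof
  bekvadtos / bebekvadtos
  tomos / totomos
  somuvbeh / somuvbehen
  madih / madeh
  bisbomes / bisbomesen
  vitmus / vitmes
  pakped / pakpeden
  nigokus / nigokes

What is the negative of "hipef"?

hipefen

bisbomes and tomos both end in -s yet inflect differently (bisbomesen, totomos), so the final letter is not what conditions the rule; the last vowel is.
"hipef" has last vowel 'e'. The stems whose last vowel is 'e' (bisbomes → bisbomesen, somuvbeh → somuvbehen, pakped → pakpeden) add -en.
The other patterns: stems whose last vowel is 'o' repeat the first consonant+vowel as a prefix; stems whose last vowel is 'i' or 'u' change the last vowel to 'e'.
So hipef → hipefen.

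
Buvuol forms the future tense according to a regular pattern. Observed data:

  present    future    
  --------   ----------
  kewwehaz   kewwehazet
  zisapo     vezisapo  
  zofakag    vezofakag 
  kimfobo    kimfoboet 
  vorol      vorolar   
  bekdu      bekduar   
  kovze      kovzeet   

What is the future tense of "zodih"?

vezodih

kimfobo and zisapo both end in -o yet inflect differently (kimfoboet, vezisapo), so the final letter is not what conditions the rule; the first letter is.
"zodih" begins with z-. The stems beginning with z- (zisapo → vezisapo, zofakag → vezofakag) add the prefix ve-.
The other patterns: stems beginning with b- or v- add -ar; stems beginning with k- add -et.
So zodih → vezodih.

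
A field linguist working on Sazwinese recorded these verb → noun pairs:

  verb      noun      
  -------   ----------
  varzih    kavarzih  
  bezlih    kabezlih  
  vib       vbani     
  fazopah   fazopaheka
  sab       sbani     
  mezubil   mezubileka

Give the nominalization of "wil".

wlani

varzih and fazopah both end in -h yet inflect differently (kavarzih, fazopaheka), so the final letter is not what conditions the rule; the number of vowels is.
"wil" has 1 vowel. The stems with 1 vowel (sab → sbani, vib → vbani) delete the last vowel and add -ani.
So wil → wlani.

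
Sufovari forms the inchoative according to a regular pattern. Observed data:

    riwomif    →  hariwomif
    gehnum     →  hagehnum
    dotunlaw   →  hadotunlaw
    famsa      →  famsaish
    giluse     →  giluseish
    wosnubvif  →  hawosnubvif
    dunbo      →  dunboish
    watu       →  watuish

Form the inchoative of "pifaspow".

"pifaspow" ends in a consonant. The stems ending in a consonant (gehnum → hagehnum, riwomif → hariwomif, wosnubvif → hawosnubvif) add the prefix ha-.
The other pattern: stems ending in a vowel add -ish.
So pifaspow → hapifaspow.

hapifaspow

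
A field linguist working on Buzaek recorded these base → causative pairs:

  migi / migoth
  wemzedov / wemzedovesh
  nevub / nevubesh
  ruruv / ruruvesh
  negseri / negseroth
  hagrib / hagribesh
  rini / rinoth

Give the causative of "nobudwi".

nobudwoth

negseri and hagrib both have last vowel 'i' yet inflect differently (negseroth, hagribesh), so the last vowel is not what conditions the rule; the final letter is.
"nobudwi" ends in -i. The stems ending in -i (negseri → negseroth, rini → rinoth, migi → migoth) drop the final letter and add -oth.
So nobudwi → nobudwoth.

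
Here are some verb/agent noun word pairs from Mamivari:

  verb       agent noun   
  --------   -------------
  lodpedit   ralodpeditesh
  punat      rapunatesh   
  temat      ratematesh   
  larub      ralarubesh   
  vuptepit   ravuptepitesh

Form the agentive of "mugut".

ramugutesh

Every pair shown (lodpedit → ralodpeditesh, punat → rapunatesh, temat → ratematesh, …) follows the same rule: add ra- … -esh around the stem.
So mugut → ramugutesh.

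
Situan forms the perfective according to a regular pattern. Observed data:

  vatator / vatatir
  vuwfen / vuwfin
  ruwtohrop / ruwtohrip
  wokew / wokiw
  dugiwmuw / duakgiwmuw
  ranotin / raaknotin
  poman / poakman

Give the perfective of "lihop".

wokew and dugiwmuw both end in -w yet inflect differently (wokiw, duakgiwmuw), so the final letter is not what conditions the rule; the last vowel is.
"lihop" has last vowel 'o'. The stems whose last vowel is 'o' (vatator → vatatir, ruwtohrop → ruwtohrip) change the last vowel to 'i'.
The other pattern: stems whose last vowel is 'a', 'i' or 'u' insert -ak- after the first vowel.
So lihop → lihip.

lihip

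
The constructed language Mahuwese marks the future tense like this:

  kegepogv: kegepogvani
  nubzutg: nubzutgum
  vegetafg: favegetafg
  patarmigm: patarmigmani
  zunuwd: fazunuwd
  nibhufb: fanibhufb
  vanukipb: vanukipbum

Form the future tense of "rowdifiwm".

farowdifiwm

nibhufb and vanukipb both end in -b yet inflect differently (fanibhufb, vanukipbum), so the final letter is not what conditions the rule; the second-to-last letter is.
"rowdifiwm" has second-to-last letter 'w'. The one such stem in the data (zunuwd → fazunuwd) adds the prefix fa-, so the same rule applies.
So rowdifiwm → farowdifiwm.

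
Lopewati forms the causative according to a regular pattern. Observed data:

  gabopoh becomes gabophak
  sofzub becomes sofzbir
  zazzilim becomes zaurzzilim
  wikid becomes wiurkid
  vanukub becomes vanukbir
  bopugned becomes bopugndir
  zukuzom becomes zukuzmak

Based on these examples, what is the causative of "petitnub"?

petitnbir

"petitnub" has last vowel 'u'. The stems whose last vowel is 'u' (vanukub → vanukbir, sofzub → sofzbir) delete the last vowel and add -ir.
So petitnub → petitnbir.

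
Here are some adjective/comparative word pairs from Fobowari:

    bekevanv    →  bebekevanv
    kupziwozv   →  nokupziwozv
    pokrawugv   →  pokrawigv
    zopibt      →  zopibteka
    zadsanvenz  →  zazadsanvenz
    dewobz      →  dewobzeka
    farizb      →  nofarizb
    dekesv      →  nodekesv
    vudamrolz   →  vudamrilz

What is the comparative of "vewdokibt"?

vewdokibteka

"vewdokibt" has second-to-last letter 'b'. The stems whose second-to-last letter is 'b' (dewobz → dewobzeka, zopibt → zopibteka) add -eka.
So vewdokibt → vewdokibteka.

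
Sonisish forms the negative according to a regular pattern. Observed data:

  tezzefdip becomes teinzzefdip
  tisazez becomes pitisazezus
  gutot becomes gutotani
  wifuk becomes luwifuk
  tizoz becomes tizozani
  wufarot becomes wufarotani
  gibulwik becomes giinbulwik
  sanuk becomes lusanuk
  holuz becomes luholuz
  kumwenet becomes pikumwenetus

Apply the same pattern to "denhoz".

tizoz and holuz both end in -z yet inflect differently (tizozani, luholuz), so the final letter is not what conditions the rule; the last vowel is.
"denhoz" has last vowel 'o'. The stems whose last vowel is 'o' (tizoz → tizozani, gutot → gutotani, wufarot → wufarotani) add -ani.
The other patterns: stems whose last vowel is 'u' add the prefix lu-; stems whose last vowel is 'i' insert -in- after the first vowel; stems whose last vowel is 'e' add pi- … -us around the stem.
So denhoz → denhozani.

denhozani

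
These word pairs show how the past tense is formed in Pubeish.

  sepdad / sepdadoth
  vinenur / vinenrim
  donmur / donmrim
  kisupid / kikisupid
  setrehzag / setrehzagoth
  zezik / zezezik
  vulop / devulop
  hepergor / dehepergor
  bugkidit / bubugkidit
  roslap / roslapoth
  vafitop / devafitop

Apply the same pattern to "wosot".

"wosot" has last vowel 'o'. The stems whose last vowel is 'o' (vafitop → devafitop, vulop → devulop, hepergor → dehepergor) add the prefix de-.
The other patterns: stems whose last vowel is 'u' delete the last vowel and add -im; stems whose last vowel is 'a' add -oth; stems whose last vowel is 'i' repeat the first consonant+vowel as a prefix.
So wosot → dewosot.

dewosot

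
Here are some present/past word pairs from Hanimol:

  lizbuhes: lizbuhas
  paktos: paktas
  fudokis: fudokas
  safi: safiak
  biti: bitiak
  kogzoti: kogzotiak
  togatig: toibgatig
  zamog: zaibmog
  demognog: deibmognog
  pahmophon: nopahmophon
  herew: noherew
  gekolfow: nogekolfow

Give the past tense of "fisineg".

fudokis and safi both have last vowel 'i' yet inflect differently (fudokas, safiak), so the last vowel is not what conditions the rule; the final letter is.
"fisineg" ends in -g. The stems ending in -g (togatig → toibgatig, zamog → zaibmog, demognog → deibmognog) insert -ib- after the first vowel.
The other patterns: stems ending in -s change the last vowel to 'a'; stems ending in -i add -ak; stems ending in -n or -w add the prefix no-.
So fisineg → fiibsineg.

fiibsineg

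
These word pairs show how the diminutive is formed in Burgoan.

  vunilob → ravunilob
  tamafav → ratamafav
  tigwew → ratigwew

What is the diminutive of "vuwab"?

Every pair shown (vunilob → ravunilob, tamafav → ratamafav, tigwew → ratigwew) follows the same rule: add the prefix ra-.
So vuwab → ravuwab.

ravuwab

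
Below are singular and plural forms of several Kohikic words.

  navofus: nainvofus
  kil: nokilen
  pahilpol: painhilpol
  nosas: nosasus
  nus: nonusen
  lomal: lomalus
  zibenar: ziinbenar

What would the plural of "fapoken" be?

fainpoken

nus and nosas both end in -s yet inflect differently (nonusen, nosasus), so the final letter is not what conditions the rule; the number of vowels is.
"fapoken" has 3 vowels. The stems with 3 vowels (zibenar → ziinbenar, pahilpol → painhilpol, navofus → nainvofus) insert -in- after the first vowel.
So fapoken → fainpoken.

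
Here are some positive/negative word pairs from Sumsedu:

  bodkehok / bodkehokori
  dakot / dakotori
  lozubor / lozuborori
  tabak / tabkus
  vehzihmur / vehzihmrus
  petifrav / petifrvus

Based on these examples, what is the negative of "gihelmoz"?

gihelmozori

bodkehok and tabak both end in -k yet inflect differently (bodkehokori, tabkus), so the final letter is not what conditions the rule; the last vowel is.
"gihelmoz" has last vowel 'o'. The stems whose last vowel is 'o' (bodkehok → bodkehokori, dakot → dakotori, lozubor → lozuborori) add -ori.
The other pattern: stems whose last vowel is 'a' or 'u' delete the last vowel and add -us.
So gihelmoz → gihelmozori.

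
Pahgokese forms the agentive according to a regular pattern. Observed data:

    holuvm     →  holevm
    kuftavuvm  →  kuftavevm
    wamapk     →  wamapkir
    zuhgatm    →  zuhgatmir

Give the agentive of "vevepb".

holuvm and zuhgatm both end in -m yet inflect differently (holevm, zuhgatmir), so the final letter is not what conditions the rule; the second-to-last letter is.
"vevepb" has second-to-last letter 'p'. The one such stem in the data (wamapk → wamapkir) adds -ir, so the same rule applies.
So vevepb → vevepbir.

vevepbir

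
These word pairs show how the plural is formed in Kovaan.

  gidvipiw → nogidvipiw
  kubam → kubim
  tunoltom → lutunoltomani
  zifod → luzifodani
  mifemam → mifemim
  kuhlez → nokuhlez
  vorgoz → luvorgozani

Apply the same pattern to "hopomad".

hopomid

tunoltom and kubam both end in -m yet inflect differently (lutunoltomani, kubim), so the final letter is not what conditions the rule; the last vowel is.
"hopomad" has last vowel 'a'. The stems whose last vowel is 'a' (kubam → kubim, mifemam → mifemim) change the last vowel to 'i'.
The other patterns: stems whose last vowel is 'o' add lu- … -ani around the stem; stems whose last vowel is 'e' or 'i' add the prefix no-.
So hopomad → hopomid.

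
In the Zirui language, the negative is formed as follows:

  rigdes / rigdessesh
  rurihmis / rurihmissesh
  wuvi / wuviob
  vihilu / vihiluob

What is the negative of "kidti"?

kidtiob

rurihmis and wuvi both have last vowel 'i' yet inflect differently (rurihmissesh, wuviob), so the last vowel is not what conditions the rule; whether the stem ends in a vowel or a consonant is.
"kidti" ends in a vowel. The stems ending in a vowel (vihilu → vihiluob, wuvi → wuviob) add -ob.
The other pattern: stems ending in a consonant double the final consonant and add -esh.
So kidti → kidtiob.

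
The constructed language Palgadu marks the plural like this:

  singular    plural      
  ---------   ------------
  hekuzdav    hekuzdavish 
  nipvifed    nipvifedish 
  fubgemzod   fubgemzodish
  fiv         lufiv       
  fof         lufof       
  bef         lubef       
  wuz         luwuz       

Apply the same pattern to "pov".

lupov

hekuzdav and fiv both end in -v yet inflect differently (hekuzdavish, lufiv), so the final letter is not what conditions the rule; the number of vowels is.
"pov" has 1 vowel. The stems with 1 vowel (fiv → lufiv, fof → lufof, bef → lubef) add the prefix lu-.
The other pattern: stems with 3 vowels add -ish.
So pov → lupov.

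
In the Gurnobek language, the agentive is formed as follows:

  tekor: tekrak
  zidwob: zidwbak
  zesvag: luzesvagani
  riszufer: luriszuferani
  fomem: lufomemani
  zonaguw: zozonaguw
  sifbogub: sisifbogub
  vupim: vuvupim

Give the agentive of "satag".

tekor and riszufer both end in -r yet inflect differently (tekrak, luriszuferani), so the final letter is not what conditions the rule; the last vowel is.
"satag" has last vowel 'a'. The one such stem in the data (zesvag → luzesvagani) adds lu- … -ani around the stem, so the same rule applies.
So satag → lusatagani.

lusatagani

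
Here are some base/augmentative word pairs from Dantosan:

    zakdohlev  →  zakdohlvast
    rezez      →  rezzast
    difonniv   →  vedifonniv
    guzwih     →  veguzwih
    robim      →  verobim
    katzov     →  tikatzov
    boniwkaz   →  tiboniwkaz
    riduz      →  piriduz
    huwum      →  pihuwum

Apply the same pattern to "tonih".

vetonih

"tonih" has last vowel 'i'. The stems whose last vowel is 'i' (difonniv → vedifonniv, guzwih → veguzwih, robim → verobim) add the prefix ve-.
So tonih → vetonih.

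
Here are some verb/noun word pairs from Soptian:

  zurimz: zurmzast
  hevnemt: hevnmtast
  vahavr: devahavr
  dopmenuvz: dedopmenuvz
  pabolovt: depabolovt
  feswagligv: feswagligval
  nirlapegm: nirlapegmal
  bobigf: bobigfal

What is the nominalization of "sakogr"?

sakogral

"sakogr" has second-to-last letter 'g'. The stems whose second-to-last letter is 'g' (feswagligv → feswagligval, nirlapegm → nirlapegmal, bobigf → bobigfal) add -al.
The other patterns: stems whose second-to-last letter is 'm' delete the last vowel and add -ast; stems whose second-to-last letter is 'v' add the prefix de-.
So sakogr → sakogral.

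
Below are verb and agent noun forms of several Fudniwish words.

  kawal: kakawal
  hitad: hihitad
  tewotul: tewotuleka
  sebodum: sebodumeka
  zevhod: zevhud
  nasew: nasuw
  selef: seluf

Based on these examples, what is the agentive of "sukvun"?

kawal and tewotul both end in -l yet inflect differently (kakawal, tewotuleka), so the final letter is not what conditions the rule; the last vowel is.
"sukvun" has last vowel 'u'. The stems whose last vowel is 'u' (tewotul → tewotuleka, sebodum → sebodumeka) add -eka.
So sukvun → sukvuneka.

sukvuneka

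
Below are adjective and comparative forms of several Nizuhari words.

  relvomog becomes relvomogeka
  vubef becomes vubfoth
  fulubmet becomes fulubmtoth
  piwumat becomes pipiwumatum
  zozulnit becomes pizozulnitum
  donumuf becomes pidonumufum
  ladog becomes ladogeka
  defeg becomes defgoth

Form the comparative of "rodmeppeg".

"rodmeppeg" has last vowel 'e'. The stems whose last vowel is 'e' (vubef → vubfoth, fulubmet → fulubmtoth, defeg → defgoth) delete the last vowel and add -oth.
The other patterns: stems whose last vowel is 'o' add -eka; stems whose last vowel is 'a', 'i' or 'u' add pi- … -um around the stem.
So rodmeppeg → rodmeppgoth.

rodmeppgoth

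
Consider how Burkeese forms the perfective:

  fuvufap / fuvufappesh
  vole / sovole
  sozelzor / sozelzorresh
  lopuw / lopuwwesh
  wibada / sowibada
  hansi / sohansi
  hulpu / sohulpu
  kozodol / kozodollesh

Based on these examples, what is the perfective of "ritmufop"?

"ritmufop" ends in a consonant. The stems ending in a consonant (kozodol → kozodollesh, sozelzor → sozelzorresh, lopuw → lopuwwesh) double the final consonant and add -esh.
So ritmufop → ritmufoppesh.

ritmufoppesh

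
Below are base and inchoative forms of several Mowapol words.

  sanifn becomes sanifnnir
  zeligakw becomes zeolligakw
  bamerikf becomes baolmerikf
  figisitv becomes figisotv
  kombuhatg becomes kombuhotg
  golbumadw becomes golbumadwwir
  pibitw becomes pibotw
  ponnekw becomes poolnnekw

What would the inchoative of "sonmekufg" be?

zeligakw and pibitw both end in -w yet inflect differently (zeolligakw, pibotw), so the final letter is not what conditions the rule; the second-to-last letter is.
"sonmekufg" has second-to-last letter 'f'. The one such stem in the data (sanifn → sanifnnir) doubles the final consonant and adds -ir (as does golbumadw), so the same rule applies.
So sonmekufg → sonmekufggir.

sonmekufggir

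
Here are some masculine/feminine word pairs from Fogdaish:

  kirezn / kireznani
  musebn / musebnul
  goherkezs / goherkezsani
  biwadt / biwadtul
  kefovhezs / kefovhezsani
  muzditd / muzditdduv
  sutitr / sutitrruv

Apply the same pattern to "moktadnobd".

moktadnobdul

kirezn and musebn both end in -n yet inflect differently (kireznani, musebnul), so the final letter is not what conditions the rule; the second-to-last letter is.
"moktadnobd" has second-to-last letter 'b'. The one such stem in the data (musebn → musebnul) adds -ul, so the same rule applies.
So moktadnobd → moktadnobdul.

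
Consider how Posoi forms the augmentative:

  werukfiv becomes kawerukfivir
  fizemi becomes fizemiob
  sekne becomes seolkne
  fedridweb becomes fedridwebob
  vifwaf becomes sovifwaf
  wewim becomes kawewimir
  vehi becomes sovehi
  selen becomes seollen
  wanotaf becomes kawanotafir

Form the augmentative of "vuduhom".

"vuduhom" begins with v-. The stems beginning with v- (vifwaf → sovifwaf, vehi → sovehi) add the prefix so-.
So vuduhom → sovuduhom.

sovuduhom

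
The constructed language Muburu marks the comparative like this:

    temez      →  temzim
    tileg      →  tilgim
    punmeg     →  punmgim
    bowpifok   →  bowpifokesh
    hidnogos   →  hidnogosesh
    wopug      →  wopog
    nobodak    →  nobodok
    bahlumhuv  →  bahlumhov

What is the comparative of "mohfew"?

mohfwim

tileg and wopug both end in -g yet inflect differently (tilgim, wopog), so the final letter is not what conditions the rule; the last vowel is.
"mohfew" has last vowel 'e'. The stems whose last vowel is 'e' (temez → temzim, tileg → tilgim, punmeg → punmgim) delete the last vowel and add -im.
The other patterns: stems whose last vowel is 'o' add -esh; stems whose last vowel is 'a' or 'u' change the last vowel to 'o'.
So mohfew → mohfwim.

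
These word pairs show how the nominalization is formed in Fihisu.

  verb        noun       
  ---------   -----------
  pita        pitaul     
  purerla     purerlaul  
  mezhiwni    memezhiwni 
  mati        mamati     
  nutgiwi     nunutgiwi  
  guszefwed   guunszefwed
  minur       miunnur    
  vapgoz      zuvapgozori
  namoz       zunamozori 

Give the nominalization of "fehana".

"fehana" ends in -a. The stems ending in -a (pita → pitaul, purerla → purerlaul) add -ul.
The other patterns: stems ending in -i repeat the first consonant+vowel as a prefix; stems ending in -d or -r insert -un- after the first vowel; stems ending in -z add zu- … -ori around the stem.
So fehana → fehanaul.

fehanaul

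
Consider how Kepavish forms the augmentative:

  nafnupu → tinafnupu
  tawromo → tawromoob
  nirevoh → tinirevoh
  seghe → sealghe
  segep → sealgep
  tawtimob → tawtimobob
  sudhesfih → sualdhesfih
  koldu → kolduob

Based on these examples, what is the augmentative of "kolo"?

koloob

nirevoh and sudhesfih both end in -h yet inflect differently (tinirevoh, sualdhesfih), so the final letter is not what conditions the rule; the first letter is.
"kolo" begins with k-. The one such stem in the data (koldu → kolduob) adds -ob, so the same rule applies.
The other patterns: stems beginning with n- add the prefix ti-; stems beginning with s- insert -al- after the first vowel.
So kolo → koloob.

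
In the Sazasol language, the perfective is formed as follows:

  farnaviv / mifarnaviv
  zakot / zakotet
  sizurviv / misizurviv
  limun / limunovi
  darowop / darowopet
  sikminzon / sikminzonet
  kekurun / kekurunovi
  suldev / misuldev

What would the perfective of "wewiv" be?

limun and sikminzon both end in -n yet inflect differently (limunovi, sikminzonet), so the final letter is not what conditions the rule; the last vowel is.
"wewiv" has last vowel 'i'. The stems whose last vowel is 'i' (sizurviv → misizurviv, farnaviv → mifarnaviv) add the prefix mi-.
So wewiv → miwewiv.

miwewiv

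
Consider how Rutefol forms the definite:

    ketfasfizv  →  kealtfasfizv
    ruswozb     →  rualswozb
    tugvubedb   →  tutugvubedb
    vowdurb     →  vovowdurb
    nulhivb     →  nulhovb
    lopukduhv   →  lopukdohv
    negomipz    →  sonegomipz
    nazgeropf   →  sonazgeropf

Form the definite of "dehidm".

ruswozb and tugvubedb both end in -b yet inflect differently (rualswozb, tutugvubedb), so the final letter is not what conditions the rule; the second-to-last letter is.
"dehidm" has second-to-last letter 'd'. The one such stem in the data (tugvubedb → tutugvubedb) repeats the first consonant+vowel as a prefix (as does vowdurb), so the same rule applies.
So dehidm → dedehidm.

dedehidm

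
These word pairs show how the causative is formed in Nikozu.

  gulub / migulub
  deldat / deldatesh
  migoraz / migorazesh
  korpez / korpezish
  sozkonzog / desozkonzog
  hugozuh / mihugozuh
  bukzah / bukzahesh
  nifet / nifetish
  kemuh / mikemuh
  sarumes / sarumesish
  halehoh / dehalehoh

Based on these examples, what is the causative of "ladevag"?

ladevagesh

migoraz and korpez both end in -z yet inflect differently (migorazesh, korpezish), so the final letter is not what conditions the rule; the last vowel is.
"ladevag" has last vowel 'a'. The stems whose last vowel is 'a' (migoraz → migorazesh, deldat → deldatesh, bukzah → bukzahesh) add -esh.
The other patterns: stems whose last vowel is 'e' add -ish; stems whose last vowel is 'u' add the prefix mi-; stems whose last vowel is 'o' add the prefix de-.
So ladevag → ladevagesh.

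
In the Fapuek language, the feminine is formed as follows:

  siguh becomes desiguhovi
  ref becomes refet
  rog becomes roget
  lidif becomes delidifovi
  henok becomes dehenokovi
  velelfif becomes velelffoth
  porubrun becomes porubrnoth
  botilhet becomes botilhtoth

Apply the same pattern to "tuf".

ref and lidif both end in -f yet inflect differently (refet, delidifovi), so the final letter is not what conditions the rule; the number of vowels is.
"tuf" has 1 vowel. The stems with 1 vowel (ref → refet, rog → roget) add -et.
The other patterns: stems with 2 vowels add de- … -ovi around the stem; stems with 3 vowels delete the last vowel and add -oth.
So tuf → tufet.

tufet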